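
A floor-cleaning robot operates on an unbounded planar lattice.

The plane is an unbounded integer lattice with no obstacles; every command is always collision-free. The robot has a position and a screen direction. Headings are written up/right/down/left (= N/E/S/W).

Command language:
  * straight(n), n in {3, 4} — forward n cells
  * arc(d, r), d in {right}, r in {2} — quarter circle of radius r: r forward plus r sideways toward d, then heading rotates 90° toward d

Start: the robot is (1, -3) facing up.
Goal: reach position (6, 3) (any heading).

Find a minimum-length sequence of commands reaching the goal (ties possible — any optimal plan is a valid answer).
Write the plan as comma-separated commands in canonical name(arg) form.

straight(4), arc(right, 2), straight(3)

t0: (1, -3) facing up
t=1 straight(4) ⇒ (1, 1) facing up
t=2 arc(right, 2) ⇒ (3, 3) facing right
t=3 straight(3) ⇒ (6, 3) facing right
shorter routes all fall short; 3 is best.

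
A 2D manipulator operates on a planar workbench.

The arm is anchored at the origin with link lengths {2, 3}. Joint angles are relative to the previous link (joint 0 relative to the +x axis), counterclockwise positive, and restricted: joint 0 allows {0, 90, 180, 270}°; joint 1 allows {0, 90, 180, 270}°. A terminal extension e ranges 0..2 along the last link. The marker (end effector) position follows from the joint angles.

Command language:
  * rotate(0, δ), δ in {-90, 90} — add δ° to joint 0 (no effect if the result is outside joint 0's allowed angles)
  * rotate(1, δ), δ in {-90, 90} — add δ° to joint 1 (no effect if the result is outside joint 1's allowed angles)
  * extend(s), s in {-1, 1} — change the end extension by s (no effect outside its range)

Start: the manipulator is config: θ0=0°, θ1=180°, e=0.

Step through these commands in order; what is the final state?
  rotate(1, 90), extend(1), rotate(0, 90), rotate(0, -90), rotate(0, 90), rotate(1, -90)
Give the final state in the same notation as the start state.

config: θ0=90°, θ1=180°, e=1

t0: config: θ0=0°, θ1=180°, e=0
step 1 (rotate(1, 90)): config: θ0=0°, θ1=270°, e=0
step 2 (extend(1)): config: θ0=0°, θ1=270°, e=1
step 3 (rotate(0, 90)): config: θ0=90°, θ1=270°, e=1
step 4 (rotate(0, -90)): config: θ0=0°, θ1=270°, e=1
step 5 (rotate(0, 90)): config: θ0=90°, θ1=270°, e=1
step 6 (rotate(1, -90)): config: θ0=90°, θ1=180°, e=1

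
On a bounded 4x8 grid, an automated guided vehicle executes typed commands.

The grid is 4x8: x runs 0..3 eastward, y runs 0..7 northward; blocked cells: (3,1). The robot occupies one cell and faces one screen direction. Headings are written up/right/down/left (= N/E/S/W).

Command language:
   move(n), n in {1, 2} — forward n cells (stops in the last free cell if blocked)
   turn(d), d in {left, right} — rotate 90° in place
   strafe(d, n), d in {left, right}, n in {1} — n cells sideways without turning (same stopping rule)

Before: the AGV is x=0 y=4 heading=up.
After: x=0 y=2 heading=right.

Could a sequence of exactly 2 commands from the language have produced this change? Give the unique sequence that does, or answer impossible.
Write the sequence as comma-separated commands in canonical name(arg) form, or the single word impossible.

every 2-command combo misses the target.

impossible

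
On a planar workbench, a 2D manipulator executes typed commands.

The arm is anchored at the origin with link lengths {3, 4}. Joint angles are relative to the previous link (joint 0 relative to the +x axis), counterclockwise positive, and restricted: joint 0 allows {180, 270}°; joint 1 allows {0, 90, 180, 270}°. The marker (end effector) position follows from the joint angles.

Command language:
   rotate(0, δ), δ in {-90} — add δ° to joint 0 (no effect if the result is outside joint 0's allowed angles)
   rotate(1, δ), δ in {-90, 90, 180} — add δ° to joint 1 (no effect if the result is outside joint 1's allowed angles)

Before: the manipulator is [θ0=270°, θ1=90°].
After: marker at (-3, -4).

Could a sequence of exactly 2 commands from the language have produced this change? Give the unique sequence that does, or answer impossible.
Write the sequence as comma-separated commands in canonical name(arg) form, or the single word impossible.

begin: [θ0=270°, θ1=90°]
step 1 (rotate(0, -90)): [θ0=180°, θ1=90°]
step 2 (rotate(0, -90)): [θ0=180°, θ1=90°]
all 16 alternatives checked — unique.

rotate(0, -90), rotate(0, -90)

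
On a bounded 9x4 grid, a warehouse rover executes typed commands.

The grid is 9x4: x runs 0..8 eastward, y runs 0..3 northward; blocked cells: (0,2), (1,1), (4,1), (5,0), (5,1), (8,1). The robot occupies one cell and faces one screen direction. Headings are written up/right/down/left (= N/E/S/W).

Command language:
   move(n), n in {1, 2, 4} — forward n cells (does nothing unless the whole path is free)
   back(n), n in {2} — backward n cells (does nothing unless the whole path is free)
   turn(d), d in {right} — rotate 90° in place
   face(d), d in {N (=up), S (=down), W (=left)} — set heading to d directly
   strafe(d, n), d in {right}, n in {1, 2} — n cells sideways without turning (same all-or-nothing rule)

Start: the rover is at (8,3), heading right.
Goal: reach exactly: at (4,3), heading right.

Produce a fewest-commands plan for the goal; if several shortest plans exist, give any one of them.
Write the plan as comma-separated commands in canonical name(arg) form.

back(2), back(2)

from: at (8,3), heading right
step 1 (back(2)): at (6,3), heading right
step 2 (back(2)): at (4,3), heading right
minimal: 2 command(s), checked below 2.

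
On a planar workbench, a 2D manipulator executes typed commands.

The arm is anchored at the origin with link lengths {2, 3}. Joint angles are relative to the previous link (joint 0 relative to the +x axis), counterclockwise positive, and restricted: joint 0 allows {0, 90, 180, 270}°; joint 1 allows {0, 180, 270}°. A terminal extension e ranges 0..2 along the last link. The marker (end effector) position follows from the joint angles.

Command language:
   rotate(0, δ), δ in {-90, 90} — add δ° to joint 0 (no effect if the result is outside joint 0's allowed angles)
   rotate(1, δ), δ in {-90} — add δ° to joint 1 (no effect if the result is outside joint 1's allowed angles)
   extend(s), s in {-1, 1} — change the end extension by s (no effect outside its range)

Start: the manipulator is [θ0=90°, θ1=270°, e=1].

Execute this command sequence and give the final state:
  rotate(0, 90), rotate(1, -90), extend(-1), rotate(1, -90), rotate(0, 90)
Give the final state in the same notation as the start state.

begin: [θ0=90°, θ1=270°, e=1]
step 1 (rotate(0, 90)): [θ0=180°, θ1=270°, e=1]
step 2 (rotate(1, -90)): [θ0=180°, θ1=180°, e=1]
step 3 (extend(-1)): [θ0=180°, θ1=180°, e=0]
step 4 (rotate(1, -90)): [θ0=180°, θ1=180°, e=0]
step 5 (rotate(0, 90)): [θ0=270°, θ1=180°, e=0]

[θ0=270°, θ1=180°, e=0]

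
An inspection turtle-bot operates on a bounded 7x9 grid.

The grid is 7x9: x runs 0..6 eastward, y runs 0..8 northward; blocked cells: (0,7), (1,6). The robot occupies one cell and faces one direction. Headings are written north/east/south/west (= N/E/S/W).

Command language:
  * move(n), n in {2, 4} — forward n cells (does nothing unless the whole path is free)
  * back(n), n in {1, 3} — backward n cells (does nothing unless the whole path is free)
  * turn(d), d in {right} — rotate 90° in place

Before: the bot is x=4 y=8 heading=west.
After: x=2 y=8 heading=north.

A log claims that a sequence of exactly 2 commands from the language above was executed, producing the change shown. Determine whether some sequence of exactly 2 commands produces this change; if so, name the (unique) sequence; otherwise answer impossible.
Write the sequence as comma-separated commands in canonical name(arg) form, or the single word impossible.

move(2), turn(right)

key: cell and facing (now N) both changed — the 2 commands mix motion and turning
start: x=4 y=8 heading=west
step 1 (move(2)): x=2 y=8 heading=west
step 2 (turn(right)): x=2 y=8 heading=north
no rival 2-sequence matches.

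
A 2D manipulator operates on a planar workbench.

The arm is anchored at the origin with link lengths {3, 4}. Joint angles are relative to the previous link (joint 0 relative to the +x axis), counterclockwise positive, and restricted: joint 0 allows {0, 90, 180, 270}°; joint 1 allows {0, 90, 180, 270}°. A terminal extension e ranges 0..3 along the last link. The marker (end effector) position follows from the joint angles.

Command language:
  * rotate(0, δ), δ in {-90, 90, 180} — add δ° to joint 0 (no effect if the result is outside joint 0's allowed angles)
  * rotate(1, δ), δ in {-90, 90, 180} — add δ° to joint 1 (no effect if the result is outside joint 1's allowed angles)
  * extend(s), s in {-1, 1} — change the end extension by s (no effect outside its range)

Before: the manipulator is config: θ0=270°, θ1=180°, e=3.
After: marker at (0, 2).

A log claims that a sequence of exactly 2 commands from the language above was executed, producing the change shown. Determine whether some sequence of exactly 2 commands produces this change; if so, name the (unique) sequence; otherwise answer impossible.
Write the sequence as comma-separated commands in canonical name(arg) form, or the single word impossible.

from: config: θ0=270°, θ1=180°, e=3
1. extend(-1) → config: θ0=270°, θ1=180°, e=2
2. extend(-1) → config: θ0=270°, θ1=180°, e=1
no other 2-command option fits: unique.

extend(-1), extend(-1)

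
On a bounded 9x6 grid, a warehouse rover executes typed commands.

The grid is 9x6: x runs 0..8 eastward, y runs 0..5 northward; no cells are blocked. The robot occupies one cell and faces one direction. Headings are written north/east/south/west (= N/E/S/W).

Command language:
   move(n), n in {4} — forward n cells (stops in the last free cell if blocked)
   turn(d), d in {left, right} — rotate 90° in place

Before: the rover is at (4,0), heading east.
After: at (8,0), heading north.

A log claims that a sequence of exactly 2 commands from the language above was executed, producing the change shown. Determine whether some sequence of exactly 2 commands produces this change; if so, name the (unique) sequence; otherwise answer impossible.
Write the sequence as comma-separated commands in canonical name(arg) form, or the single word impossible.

move(4), turn(left)

key: running turn(left) before move(4) would end elsewhere — order is forced
from: at (4,0), heading east
1. move(4) → at (8,0), heading east
2. turn(left) → at (8,0), heading north
all 9 alternatives checked — unique.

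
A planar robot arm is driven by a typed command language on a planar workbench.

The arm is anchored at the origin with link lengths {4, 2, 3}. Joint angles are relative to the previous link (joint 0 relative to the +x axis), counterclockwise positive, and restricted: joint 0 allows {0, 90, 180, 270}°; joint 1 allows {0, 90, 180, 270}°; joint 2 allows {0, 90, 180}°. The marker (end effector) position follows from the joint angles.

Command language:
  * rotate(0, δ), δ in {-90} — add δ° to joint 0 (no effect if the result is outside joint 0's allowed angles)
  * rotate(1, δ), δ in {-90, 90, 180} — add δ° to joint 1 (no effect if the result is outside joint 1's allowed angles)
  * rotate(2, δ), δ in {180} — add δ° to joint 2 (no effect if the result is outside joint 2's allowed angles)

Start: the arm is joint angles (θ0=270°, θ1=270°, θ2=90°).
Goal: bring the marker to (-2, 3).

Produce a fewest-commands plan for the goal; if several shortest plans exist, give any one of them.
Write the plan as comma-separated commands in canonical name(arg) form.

rotate(0, -90), rotate(1, -90)

from: joint angles (θ0=270°, θ1=270°, θ2=90°)
1. rotate(0, -90) → joint angles (θ0=180°, θ1=270°, θ2=90°)
2. rotate(1, -90) → joint angles (θ0=180°, θ1=180°, θ2=90°)
nothing shorter than 2 reaches the goal.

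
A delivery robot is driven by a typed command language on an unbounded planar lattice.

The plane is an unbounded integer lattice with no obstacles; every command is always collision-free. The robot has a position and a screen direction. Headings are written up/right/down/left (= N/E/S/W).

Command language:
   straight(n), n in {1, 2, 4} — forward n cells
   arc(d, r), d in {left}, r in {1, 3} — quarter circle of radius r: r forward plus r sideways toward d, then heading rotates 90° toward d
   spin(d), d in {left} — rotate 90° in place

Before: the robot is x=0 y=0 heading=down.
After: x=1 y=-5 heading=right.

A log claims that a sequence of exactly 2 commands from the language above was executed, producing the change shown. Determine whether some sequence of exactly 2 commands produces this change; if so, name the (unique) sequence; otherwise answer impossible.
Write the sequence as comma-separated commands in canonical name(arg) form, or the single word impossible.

key: position moved to (1,-5) AND the heading swung to E — translation plus rotation needed
from: x=0 y=0 heading=down
1. straight(4) → x=0 y=-4 heading=down
2. arc(left, 1) → x=1 y=-5 heading=right
no other 2-command option fits: unique.

straight(4), arc(left, 1)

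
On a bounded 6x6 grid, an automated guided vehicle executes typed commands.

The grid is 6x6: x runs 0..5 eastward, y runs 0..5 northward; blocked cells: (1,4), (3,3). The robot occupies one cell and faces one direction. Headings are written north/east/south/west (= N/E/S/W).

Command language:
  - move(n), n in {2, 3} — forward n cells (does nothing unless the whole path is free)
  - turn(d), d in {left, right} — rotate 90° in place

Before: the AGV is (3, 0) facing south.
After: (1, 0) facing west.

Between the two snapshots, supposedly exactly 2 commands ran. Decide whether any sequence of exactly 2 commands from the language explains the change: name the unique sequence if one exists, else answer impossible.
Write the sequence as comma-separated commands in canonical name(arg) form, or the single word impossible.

turn(right), move(2)

key: cell and facing (now W) both changed — the 2 commands mix motion and turning
begin: (3, 0) facing south
step 1 (turn(right)): (3, 0) facing west
step 2 (move(2)): (1, 0) facing west
uniquely the one of 16 2-step routes that fits.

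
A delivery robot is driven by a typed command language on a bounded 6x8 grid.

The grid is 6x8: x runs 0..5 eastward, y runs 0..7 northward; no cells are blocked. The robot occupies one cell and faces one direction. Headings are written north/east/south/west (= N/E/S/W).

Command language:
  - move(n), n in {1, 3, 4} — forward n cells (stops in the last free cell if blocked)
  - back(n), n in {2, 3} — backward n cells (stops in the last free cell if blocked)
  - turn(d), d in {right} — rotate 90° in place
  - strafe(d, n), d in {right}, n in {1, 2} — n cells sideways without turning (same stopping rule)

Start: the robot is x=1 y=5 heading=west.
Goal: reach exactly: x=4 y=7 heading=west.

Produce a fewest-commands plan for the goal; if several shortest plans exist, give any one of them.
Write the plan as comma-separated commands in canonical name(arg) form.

start: x=1 y=5 heading=west
[1] after strafe(right, 2): x=1 y=7 heading=west
[2] after back(3): x=4 y=7 heading=west
shorter routes all fall short; 2 is best.

strafe(right, 2), back(3)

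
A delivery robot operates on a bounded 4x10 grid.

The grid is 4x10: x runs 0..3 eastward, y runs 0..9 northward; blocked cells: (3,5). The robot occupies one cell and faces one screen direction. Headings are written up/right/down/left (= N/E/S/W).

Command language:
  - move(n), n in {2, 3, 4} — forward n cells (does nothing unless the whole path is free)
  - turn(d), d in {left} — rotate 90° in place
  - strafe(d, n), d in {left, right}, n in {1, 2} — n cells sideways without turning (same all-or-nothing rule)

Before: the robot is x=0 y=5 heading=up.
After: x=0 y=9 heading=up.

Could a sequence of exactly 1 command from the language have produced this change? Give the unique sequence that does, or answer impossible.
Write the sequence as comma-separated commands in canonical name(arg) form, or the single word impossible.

move(4)

key: heading stays N — the single command does not turn
from: x=0 y=5 heading=up
1. move(4) → x=0 y=9 heading=up
no other 1-command option fits: unique.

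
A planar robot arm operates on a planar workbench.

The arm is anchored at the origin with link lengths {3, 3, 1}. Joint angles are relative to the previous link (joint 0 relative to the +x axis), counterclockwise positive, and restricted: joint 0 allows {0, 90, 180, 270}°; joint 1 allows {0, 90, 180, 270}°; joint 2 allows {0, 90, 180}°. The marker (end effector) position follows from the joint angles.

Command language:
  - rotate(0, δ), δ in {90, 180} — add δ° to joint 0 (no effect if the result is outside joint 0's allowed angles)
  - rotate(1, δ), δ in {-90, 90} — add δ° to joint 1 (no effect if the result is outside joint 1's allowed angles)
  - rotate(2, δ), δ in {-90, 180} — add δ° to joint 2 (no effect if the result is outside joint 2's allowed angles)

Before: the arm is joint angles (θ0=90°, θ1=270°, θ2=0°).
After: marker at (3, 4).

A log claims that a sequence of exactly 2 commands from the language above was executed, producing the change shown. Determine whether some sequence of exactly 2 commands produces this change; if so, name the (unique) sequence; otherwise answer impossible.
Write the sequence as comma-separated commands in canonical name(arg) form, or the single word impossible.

rotate(2, 180), rotate(2, -90)

key: order matters: swapping rotate(2, 180) and rotate(2, -90) lands elsewhere
begin: joint angles (θ0=90°, θ1=270°, θ2=0°)
t=1 rotate(2, 180) ⇒ joint angles (θ0=90°, θ1=270°, θ2=180°)
t=2 rotate(2, -90) ⇒ joint angles (θ0=90°, θ1=270°, θ2=90°)
no rival 2-sequence matches.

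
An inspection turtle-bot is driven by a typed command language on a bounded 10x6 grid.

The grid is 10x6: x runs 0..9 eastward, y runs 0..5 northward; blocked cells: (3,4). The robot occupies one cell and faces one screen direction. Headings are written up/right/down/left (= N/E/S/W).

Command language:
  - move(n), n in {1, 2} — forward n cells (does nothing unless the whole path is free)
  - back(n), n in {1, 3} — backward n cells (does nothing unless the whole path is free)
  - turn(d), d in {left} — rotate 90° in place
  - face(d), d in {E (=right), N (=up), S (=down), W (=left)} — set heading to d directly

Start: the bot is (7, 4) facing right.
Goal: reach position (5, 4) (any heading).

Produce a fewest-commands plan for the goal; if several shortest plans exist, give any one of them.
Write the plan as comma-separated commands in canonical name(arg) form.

face(W), move(2)

from: (7, 4) facing right
t=1 face(W) ⇒ (7, 4) facing left
t=2 move(2) ⇒ (5, 4) facing left
minimal: 2 command(s), checked below 2.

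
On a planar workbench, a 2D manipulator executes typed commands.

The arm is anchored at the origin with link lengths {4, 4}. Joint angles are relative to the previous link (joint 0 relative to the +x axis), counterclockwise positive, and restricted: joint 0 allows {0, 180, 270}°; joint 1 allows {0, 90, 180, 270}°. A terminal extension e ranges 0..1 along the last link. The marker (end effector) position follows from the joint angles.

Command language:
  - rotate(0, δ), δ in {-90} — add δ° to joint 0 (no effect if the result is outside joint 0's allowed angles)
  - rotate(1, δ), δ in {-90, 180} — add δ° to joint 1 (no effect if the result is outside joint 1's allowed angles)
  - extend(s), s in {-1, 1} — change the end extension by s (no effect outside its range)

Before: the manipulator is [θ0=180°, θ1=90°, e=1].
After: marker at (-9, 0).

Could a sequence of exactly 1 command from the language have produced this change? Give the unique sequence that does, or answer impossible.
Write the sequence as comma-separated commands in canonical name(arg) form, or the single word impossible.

rotate(1, -90)

initial: [θ0=180°, θ1=90°, e=1]
1. rotate(1, -90) → [θ0=180°, θ1=0°, e=1]
no other 1-command option fits: unique.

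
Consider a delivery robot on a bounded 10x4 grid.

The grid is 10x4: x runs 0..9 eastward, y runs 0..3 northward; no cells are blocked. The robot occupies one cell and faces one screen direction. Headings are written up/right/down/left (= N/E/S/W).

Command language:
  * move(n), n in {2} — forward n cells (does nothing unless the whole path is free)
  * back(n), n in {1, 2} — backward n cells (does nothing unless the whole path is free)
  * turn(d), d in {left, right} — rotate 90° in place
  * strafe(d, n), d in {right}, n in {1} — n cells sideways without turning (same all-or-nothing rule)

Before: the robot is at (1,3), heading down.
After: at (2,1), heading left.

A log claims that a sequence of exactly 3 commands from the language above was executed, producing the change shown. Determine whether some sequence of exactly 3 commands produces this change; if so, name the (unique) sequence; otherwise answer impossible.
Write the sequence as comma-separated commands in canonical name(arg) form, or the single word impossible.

move(2), turn(right), back(1)

key: order matters: swapping move(2) and back(1) lands elsewhere
initial: at (1,3), heading down
[1] after move(2): at (1,1), heading down
[2] after turn(right): at (1,1), heading left
[3] after back(1): at (2,1), heading left
no other 3-command option fits: unique.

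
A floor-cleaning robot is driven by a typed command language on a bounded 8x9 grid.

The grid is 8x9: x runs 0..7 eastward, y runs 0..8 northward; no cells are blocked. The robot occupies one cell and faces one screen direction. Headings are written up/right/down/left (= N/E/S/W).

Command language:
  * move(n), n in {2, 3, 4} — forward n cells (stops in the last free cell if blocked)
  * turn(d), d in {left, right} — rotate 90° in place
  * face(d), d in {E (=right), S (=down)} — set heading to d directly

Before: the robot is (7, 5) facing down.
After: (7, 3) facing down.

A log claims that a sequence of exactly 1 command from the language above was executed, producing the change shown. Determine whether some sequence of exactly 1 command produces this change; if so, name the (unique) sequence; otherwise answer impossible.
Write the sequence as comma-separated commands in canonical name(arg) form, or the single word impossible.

move(2)

key: heading stays S — the single command does not turn
initial: (7, 5) facing down
step 1 (move(2)): (7, 3) facing down
uniquely the one of 7 1-step routes that fits.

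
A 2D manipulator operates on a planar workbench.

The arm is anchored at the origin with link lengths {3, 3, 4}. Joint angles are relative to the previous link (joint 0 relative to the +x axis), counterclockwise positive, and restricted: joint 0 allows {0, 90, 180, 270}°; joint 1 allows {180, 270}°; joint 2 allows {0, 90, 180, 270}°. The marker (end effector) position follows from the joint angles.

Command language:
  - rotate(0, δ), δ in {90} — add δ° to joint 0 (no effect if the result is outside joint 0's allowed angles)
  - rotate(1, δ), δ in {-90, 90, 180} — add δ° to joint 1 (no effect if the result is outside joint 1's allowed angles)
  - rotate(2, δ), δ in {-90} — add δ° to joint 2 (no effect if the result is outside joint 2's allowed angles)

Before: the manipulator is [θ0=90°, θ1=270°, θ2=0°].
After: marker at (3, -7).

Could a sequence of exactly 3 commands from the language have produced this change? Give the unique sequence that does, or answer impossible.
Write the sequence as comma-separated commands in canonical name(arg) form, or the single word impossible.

rotate(0, 90), rotate(0, 90), rotate(0, 90)

t0: [θ0=90°, θ1=270°, θ2=0°]
step 1 (rotate(0, 90)): [θ0=180°, θ1=270°, θ2=0°]
step 2 (rotate(0, 90)): [θ0=270°, θ1=270°, θ2=0°]
step 3 (rotate(0, 90)): [θ0=0°, θ1=270°, θ2=0°]
all 125 alternatives checked — unique.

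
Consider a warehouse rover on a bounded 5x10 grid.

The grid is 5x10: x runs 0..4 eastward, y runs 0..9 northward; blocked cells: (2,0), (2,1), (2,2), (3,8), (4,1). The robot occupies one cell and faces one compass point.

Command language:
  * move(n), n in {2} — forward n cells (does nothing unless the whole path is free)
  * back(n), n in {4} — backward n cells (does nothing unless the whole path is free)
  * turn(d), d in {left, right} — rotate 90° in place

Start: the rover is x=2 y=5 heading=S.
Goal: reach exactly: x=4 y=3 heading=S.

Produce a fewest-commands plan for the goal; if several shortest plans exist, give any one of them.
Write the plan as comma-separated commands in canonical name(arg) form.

turn(left), move(2), turn(right), move(2)

begin: x=2 y=5 heading=S
1. turn(left) → x=2 y=5 heading=E
2. move(2) → x=4 y=5 heading=E
3. turn(right) → x=4 y=5 heading=S
4. move(2) → x=4 y=3 heading=S
shorter routes all fall short; 4 is best.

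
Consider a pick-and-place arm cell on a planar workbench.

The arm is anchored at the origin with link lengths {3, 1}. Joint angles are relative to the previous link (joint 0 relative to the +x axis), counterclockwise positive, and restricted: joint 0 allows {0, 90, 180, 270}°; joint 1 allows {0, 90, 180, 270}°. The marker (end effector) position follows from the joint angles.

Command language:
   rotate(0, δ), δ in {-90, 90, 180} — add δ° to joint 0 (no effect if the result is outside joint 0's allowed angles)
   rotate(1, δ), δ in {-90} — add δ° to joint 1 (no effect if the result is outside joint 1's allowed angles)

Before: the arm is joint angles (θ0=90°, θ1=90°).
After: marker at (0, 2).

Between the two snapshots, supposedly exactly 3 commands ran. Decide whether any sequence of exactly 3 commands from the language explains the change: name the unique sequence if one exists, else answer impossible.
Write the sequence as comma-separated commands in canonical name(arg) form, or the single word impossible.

rotate(1, -90), rotate(1, -90), rotate(1, -90)

begin: joint angles (θ0=90°, θ1=90°)
1. rotate(1, -90) → joint angles (θ0=90°, θ1=0°)
2. rotate(1, -90) → joint angles (θ0=90°, θ1=270°)
3. rotate(1, -90) → joint angles (θ0=90°, θ1=180°)
no rival 3-sequence matches.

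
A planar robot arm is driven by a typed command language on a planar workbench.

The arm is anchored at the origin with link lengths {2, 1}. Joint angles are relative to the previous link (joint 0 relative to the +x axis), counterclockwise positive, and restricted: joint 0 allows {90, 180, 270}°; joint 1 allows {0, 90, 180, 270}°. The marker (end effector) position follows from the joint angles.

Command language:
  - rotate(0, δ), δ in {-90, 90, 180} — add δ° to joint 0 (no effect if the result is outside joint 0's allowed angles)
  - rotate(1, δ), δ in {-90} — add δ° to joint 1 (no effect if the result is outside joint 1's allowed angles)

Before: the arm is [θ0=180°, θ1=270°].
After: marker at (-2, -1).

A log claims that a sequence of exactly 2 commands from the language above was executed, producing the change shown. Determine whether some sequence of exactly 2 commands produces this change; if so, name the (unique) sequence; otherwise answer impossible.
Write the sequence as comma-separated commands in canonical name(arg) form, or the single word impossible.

rotate(1, -90), rotate(1, -90)

begin: [θ0=180°, θ1=270°]
step 1 (rotate(1, -90)): [θ0=180°, θ1=180°]
step 2 (rotate(1, -90)): [θ0=180°, θ1=90°]
no rival 2-sequence matches.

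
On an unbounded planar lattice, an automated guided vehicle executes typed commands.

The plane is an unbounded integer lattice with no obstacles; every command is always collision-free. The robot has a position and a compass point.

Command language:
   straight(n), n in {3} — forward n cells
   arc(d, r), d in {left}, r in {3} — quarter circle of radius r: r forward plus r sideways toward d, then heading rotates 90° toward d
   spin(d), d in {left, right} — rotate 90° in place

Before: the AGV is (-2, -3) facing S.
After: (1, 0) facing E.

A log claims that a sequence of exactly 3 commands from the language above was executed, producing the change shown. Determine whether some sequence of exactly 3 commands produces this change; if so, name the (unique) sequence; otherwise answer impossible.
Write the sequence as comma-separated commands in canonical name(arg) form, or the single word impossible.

key: order matters: swapping spin(left) and spin(right) lands elsewhere
begin: (-2, -3) facing S
[1] after spin(left): (-2, -3) facing E
[2] after arc(left, 3): (1, 0) facing N
[3] after spin(right): (1, 0) facing E
no rival 3-sequence matches.

spin(left), arc(left, 3), spin(right)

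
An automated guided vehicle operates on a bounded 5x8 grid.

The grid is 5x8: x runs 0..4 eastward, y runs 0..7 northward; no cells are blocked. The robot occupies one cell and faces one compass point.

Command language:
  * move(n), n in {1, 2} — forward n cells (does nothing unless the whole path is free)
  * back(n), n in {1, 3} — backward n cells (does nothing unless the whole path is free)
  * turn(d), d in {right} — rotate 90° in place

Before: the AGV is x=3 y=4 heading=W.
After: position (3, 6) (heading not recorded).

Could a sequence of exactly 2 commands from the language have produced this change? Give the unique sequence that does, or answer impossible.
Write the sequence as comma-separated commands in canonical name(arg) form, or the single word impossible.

key: order matters: swapping turn(right) and move(2) lands elsewhere
start: x=3 y=4 heading=W
t=1 turn(right) ⇒ x=3 y=4 heading=N
t=2 move(2) ⇒ x=3 y=6 heading=N
no rival 2-sequence matches.

turn(right), move(2)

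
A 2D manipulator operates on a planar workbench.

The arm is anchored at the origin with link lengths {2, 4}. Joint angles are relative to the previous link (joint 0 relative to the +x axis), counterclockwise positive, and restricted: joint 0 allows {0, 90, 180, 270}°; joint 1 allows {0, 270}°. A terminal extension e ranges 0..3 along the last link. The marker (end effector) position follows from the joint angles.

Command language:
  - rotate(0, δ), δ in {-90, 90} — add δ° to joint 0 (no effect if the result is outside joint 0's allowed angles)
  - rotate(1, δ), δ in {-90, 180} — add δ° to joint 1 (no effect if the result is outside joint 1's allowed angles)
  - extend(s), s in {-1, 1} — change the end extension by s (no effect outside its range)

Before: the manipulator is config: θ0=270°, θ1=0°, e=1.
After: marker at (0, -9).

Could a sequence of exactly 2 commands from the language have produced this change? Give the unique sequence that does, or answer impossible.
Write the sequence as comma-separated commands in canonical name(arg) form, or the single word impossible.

extend(1), extend(1)

from: config: θ0=270°, θ1=0°, e=1
step 1 (extend(1)): config: θ0=270°, θ1=0°, e=2
step 2 (extend(1)): config: θ0=270°, θ1=0°, e=3
all 36 alternatives checked — unique.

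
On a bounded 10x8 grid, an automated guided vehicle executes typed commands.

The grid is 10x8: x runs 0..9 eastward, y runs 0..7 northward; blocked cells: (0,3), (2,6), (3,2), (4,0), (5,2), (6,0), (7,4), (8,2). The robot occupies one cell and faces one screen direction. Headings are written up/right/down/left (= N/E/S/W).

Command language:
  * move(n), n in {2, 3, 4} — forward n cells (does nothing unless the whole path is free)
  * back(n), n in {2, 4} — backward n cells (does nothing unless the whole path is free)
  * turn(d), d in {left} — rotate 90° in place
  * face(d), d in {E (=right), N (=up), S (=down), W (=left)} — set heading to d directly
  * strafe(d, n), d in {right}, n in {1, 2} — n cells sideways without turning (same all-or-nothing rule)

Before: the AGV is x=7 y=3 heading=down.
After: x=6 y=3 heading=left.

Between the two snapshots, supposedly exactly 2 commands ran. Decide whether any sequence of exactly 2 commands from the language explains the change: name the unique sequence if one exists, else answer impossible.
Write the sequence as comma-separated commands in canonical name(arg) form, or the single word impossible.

key: position moved to (6,3) AND the heading swung to W — translation plus rotation needed
begin: x=7 y=3 heading=down
step 1 (strafe(right, 1)): x=6 y=3 heading=down
step 2 (face(W)): x=6 y=3 heading=left
all 144 alternatives checked — unique.

strafe(right, 1), face(W)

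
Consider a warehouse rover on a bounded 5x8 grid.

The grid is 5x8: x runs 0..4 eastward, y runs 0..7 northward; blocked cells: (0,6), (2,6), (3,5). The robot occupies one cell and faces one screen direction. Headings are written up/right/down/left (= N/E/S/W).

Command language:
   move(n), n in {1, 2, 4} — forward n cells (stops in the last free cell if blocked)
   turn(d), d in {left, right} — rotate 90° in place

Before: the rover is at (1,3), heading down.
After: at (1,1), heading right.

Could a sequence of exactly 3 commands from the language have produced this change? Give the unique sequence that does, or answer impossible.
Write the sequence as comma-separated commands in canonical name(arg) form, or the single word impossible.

key: position moved to (1,1) AND the heading swung to E — translation plus rotation needed
start: at (1,3), heading down
1. move(1) → at (1,2), heading down
2. move(1) → at (1,1), heading down
3. turn(left) → at (1,1), heading right
all 125 alternatives checked — unique.

move(1), move(1), turn(left)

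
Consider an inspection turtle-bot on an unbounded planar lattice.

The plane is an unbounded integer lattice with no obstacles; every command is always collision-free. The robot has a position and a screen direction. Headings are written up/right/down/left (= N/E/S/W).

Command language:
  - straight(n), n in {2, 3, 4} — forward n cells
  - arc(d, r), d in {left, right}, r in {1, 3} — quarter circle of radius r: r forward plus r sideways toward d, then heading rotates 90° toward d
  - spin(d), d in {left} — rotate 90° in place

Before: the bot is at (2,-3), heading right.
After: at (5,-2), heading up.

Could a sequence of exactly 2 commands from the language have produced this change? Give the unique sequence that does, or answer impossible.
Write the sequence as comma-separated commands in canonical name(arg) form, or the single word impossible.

key: running arc(left, 1) before straight(2) would end elsewhere — order is forced
initial: at (2,-3), heading right
1. straight(2) → at (4,-3), heading right
2. arc(left, 1) → at (5,-2), heading up
no rival 2-sequence matches.

straight(2), arc(left, 1)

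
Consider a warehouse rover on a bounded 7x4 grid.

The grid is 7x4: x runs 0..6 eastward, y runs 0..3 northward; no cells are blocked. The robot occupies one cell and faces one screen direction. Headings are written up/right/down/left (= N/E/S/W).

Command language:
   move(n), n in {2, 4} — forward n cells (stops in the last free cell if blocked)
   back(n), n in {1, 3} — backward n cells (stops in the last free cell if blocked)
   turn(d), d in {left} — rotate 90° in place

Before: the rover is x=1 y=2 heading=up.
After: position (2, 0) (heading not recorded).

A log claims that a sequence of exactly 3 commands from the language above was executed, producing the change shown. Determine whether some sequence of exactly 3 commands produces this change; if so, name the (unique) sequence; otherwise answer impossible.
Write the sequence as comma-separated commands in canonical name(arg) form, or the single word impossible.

back(3), turn(left), back(1)

key: back(3) runs into the grid edge before its full distance
initial: x=1 y=2 heading=up
[1] after back(3): x=1 y=0 heading=up
[2] after turn(left): x=1 y=0 heading=left
[3] after back(1): x=2 y=0 heading=left
all 125 alternatives checked — unique.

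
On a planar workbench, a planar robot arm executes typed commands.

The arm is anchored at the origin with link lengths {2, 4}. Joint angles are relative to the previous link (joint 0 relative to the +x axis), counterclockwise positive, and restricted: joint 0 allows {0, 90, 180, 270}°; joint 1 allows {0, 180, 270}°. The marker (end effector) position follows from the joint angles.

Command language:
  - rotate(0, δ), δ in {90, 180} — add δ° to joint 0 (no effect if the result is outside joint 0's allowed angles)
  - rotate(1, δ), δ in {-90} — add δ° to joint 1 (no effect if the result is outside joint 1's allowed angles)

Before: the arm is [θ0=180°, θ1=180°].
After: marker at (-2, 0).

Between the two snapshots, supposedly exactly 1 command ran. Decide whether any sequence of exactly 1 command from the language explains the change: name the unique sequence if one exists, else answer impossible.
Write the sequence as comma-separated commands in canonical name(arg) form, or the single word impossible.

rotate(0, 180)

from: [θ0=180°, θ1=180°]
step 1 (rotate(0, 180)): [θ0=0°, θ1=180°]
no other 1-command option fits: unique.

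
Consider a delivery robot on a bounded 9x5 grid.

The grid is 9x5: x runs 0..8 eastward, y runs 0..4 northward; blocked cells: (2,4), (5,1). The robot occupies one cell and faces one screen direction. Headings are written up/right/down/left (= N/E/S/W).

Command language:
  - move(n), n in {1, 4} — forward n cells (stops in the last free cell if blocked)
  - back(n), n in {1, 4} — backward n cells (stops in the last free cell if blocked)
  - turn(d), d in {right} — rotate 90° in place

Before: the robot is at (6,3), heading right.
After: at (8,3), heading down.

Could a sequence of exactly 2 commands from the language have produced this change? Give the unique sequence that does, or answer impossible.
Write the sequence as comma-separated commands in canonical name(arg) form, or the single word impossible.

move(4), turn(right)

key: running turn(right) before move(4) would end elsewhere — order is forced
start: at (6,3), heading right
t=1 move(4) ⇒ at (8,3), heading right
t=2 turn(right) ⇒ at (8,3), heading down
all 25 alternatives checked — unique.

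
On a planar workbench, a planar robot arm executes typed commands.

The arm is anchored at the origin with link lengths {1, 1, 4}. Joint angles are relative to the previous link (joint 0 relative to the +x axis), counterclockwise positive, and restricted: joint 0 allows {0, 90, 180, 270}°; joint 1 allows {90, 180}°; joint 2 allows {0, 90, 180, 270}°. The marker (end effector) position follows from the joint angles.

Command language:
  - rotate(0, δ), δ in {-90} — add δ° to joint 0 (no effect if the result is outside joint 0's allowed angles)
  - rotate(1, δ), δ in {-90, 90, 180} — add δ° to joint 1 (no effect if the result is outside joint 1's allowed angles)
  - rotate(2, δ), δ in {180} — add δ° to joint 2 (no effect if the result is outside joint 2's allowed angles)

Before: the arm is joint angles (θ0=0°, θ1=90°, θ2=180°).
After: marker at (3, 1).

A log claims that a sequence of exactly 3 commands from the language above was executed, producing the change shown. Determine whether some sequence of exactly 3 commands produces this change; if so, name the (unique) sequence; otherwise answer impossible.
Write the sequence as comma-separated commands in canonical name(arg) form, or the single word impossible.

start: joint angles (θ0=0°, θ1=90°, θ2=180°)
step 1 (rotate(0, -90)): joint angles (θ0=270°, θ1=90°, θ2=180°)
step 2 (rotate(0, -90)): joint angles (θ0=180°, θ1=90°, θ2=180°)
step 3 (rotate(0, -90)): joint angles (θ0=90°, θ1=90°, θ2=180°)
uniquely the one of 125 3-step routes that fits.

rotate(0, -90), rotate(0, -90), rotate(0, -90)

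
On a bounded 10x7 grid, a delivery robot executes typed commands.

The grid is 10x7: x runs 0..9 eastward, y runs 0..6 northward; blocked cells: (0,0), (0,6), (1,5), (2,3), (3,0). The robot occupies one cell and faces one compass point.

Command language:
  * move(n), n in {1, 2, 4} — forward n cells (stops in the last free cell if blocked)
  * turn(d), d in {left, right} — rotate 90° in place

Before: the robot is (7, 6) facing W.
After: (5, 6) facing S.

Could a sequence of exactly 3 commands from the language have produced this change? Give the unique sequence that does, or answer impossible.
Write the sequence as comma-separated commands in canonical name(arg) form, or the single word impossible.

move(1), move(1), turn(left)

key: cell and facing (now S) both changed — the 3 commands mix motion and turning
begin: (7, 6) facing W
t=1 move(1) ⇒ (6, 6) facing W
t=2 move(1) ⇒ (5, 6) facing W
t=3 turn(left) ⇒ (5, 6) facing S
no other 3-command option fits: unique.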